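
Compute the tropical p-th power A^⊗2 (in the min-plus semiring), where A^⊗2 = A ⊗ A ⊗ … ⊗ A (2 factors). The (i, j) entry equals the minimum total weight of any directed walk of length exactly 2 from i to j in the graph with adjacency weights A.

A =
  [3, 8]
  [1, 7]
A^⊗2 =
  [6, 11]
  [4, 9]

Each entry (A^⊗2)_ij equals the minimum over all length-2 walks i = v_0 → v_1 → … → v_2 = j of Σ_t A[v_t][v_{t+1}]. For example, for (i, j) = (0, 1) we minimise over 2 possible intermediate vertex sequences; the minimum is 11, attained along the walk 0 → 0 → 1.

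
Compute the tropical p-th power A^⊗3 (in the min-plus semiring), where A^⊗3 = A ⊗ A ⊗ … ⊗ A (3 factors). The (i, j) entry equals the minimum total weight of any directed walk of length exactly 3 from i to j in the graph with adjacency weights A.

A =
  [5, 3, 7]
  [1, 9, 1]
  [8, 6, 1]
A^⊗3 =
  [9, 7, 5]
  [5, 8, 3]
  [8, 8, 3]

Each entry (A^⊗3)_ij equals the minimum over all length-3 walks i = v_0 → v_1 → … → v_3 = j of Σ_t A[v_t][v_{t+1}]. For example, for (i, j) = (0, 2) we minimise over 9 possible intermediate vertex sequences; the minimum is 5, attained along the walk 0 → 1 → 2 → 2.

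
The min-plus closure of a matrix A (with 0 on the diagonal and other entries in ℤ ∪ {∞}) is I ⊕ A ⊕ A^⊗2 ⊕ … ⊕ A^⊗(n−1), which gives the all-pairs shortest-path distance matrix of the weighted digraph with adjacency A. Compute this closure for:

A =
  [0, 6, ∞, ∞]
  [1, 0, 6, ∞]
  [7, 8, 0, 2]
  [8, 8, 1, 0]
Closure =
  [0, 6, 12, 14]
  [1, 0, 6, 8]
  [7, 8, 0, 2]
  [8, 8, 1, 0]

This is the Floyd-Warshall all-pairs shortest-path computation. For each intermediate vertex k = 0, 1, …, 3, update dist[i][j] ← min(dist[i][j], dist[i][k] + dist[k][j]). The final matrix gives, for each (i, j), the minimum total weight of any directed path from i to j (possibly empty when i = j).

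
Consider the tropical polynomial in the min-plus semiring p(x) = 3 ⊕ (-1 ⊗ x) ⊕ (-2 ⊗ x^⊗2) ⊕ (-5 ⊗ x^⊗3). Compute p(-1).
p(-1) = -8

A tropical monomial a ⊗ x^⊗i evaluates to a + i · x. Evaluating each term at x = -1:
  Term 0 contributes 3 + 0 · -1 = 3
  Term 1 contributes -1 + 1 · -1 = -2
  Term 2 contributes -2 + 2 · -1 = -4
  Term 3 contributes -5 + 3 · -1 = -8
p(-1) = ⊕ of these = min[3, -2, -4, -8] = -8.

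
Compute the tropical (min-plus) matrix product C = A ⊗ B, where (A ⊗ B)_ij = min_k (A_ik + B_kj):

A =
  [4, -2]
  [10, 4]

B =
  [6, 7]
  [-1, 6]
A ⊗ B =
  [-3, 4]
  [3, 10]

Apply the min-plus product entry-by-entry:
  C[0][0] = min over k of (A[0][0] + B[0][0] = 4 + 6 = 10, A[0][1] + B[1][0] = -2 + -1 = -3) = -3 (attained at k = 1)
  C[0][1] = min over k of (A[0][0] + B[0][1] = 4 + 7 = 11, A[0][1] + B[1][1] = -2 + 6 = 4) = 4 (attained at k = 1)
  C[1][0] = min over k of (A[1][0] + B[0][0] = 10 + 6 = 16, A[1][1] + B[1][0] = 4 + -1 = 3) = 3 (attained at k = 1)
  C[1][1] = min over k of (A[1][0] + B[0][1] = 10 + 7 = 17, A[1][1] + B[1][1] = 4 + 6 = 10) = 10 (attained at k = 1)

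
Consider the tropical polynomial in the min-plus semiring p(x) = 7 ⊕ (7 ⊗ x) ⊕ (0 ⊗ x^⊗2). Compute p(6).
p(6) = 7

A tropical monomial a ⊗ x^⊗i evaluates to a + i · x. Evaluating each term at x = 6:
  Term 0 contributes 7 + 0 · 6 = 7
  Term 1 contributes 7 + 1 · 6 = 13
  Term 2 contributes 0 + 2 · 6 = 12
p(6) = ⊕ of these = min[7, 13, 12] = 7.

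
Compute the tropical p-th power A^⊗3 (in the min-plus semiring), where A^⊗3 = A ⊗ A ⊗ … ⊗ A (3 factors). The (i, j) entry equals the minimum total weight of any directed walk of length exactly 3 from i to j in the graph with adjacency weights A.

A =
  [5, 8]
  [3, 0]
A^⊗3 =
  [11, 8]
  [3, 0]

Each entry (A^⊗3)_ij equals the minimum over all length-3 walks i = v_0 → v_1 → … → v_3 = j of Σ_t A[v_t][v_{t+1}]. For example, for (i, j) = (0, 1) we minimise over 4 possible intermediate vertex sequences; the minimum is 8, attained along the walk 0 → 1 → 1 → 1.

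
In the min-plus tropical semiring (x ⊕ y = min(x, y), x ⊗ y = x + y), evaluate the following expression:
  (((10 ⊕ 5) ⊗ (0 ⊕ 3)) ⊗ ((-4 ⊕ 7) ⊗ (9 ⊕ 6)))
(((10 ⊕ 5) ⊗ (0 ⊕ 3)) ⊗ ((-4 ⊕ 7) ⊗ (9 ⊕ 6))) = 7

Expand innermost to outermost. Recall ⊕ takes the minimum of its arguments and ⊗ takes their sum. Working out the expression (((10 ⊕ 5) ⊗ (0 ⊕ 3)) ⊗ ((-4 ⊕ 7) ⊗ (9 ⊕ 6))) gives 7.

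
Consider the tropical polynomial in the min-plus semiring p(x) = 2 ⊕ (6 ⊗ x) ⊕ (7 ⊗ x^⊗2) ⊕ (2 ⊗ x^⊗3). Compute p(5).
p(5) = 2

A tropical monomial a ⊗ x^⊗i evaluates to a + i · x. Evaluating each term at x = 5:
  Term 0 contributes 2 + 0 · 5 = 2
  Term 1 contributes 6 + 1 · 5 = 11
  Term 2 contributes 7 + 2 · 5 = 17
  Term 3 contributes 2 + 3 · 5 = 17
p(5) = ⊕ of these = min[2, 11, 17, 17] = 2.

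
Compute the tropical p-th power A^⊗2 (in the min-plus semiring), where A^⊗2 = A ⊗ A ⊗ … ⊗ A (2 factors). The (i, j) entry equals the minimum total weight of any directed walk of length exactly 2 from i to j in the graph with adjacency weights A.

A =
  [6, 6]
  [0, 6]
A^⊗2 =
  [6, 12]
  [6, 6]

Each entry (A^⊗2)_ij equals the minimum over all length-2 walks i = v_0 → v_1 → … → v_2 = j of Σ_t A[v_t][v_{t+1}]. For example, for (i, j) = (0, 1) we minimise over 2 possible intermediate vertex sequences; the minimum is 12, attained along the walk 0 → 0 → 1.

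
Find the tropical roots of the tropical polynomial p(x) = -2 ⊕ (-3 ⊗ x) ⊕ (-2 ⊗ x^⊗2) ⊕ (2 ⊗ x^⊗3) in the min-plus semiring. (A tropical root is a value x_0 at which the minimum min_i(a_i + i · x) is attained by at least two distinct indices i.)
Roots: {-4, -1, 1}

Each tropical root is a break point of the lower envelope of the lines y = a_i + i · x (there are 4 lines, with slopes 0, 1, ..., 3). Only the lines that attain the minimum somewhere contribute to roots; other lines are dominated. Here the surviving (envelope) indices are i = 3, i = 2, i = 1, i = 0.
Intersections between consecutive envelope lines give the roots: for adjacent envelope indices i < j the intersection is x = (a_i − a_j) / (j − i). Reading off the sorted break points: {-4, -1, 1}.
Verification: at each break x_0, at least two indices attain the minimum of min_i(a_i + i · x_0).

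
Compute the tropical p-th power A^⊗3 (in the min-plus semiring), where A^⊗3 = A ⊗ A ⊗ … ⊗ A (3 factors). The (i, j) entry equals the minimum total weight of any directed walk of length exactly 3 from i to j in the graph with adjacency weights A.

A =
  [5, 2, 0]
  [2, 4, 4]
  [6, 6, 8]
A^⊗3 =
  [8, 6, 4]
  [6, 8, 6]
  [10, 10, 8]

Each entry (A^⊗3)_ij equals the minimum over all length-3 walks i = v_0 → v_1 → … → v_3 = j of Σ_t A[v_t][v_{t+1}]. For example, for (i, j) = (0, 2) we minimise over 9 possible intermediate vertex sequences; the minimum is 4, attained along the walk 0 → 1 → 0 → 2.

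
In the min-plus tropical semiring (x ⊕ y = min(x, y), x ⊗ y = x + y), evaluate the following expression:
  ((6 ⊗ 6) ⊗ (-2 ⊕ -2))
((6 ⊗ 6) ⊗ (-2 ⊕ -2)) = 10

Expand innermost to outermost. Recall ⊕ takes the minimum of its arguments and ⊗ takes their sum. Working out the expression ((6 ⊗ 6) ⊗ (-2 ⊕ -2)) gives 10.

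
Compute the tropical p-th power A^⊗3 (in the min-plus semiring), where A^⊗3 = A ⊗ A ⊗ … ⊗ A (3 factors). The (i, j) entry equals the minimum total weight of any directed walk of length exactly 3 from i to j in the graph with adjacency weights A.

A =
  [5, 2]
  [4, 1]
A^⊗3 =
  [7, 4]
  [6, 3]

Each entry (A^⊗3)_ij equals the minimum over all length-3 walks i = v_0 → v_1 → … → v_3 = j of Σ_t A[v_t][v_{t+1}]. For example, for (i, j) = (0, 1) we minimise over 4 possible intermediate vertex sequences; the minimum is 4, attained along the walk 0 → 1 → 1 → 1.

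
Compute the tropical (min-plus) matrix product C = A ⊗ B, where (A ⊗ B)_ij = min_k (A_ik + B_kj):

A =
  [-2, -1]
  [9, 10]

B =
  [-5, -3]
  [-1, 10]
A ⊗ B =
  [-7, -5]
  [4, 6]

Apply the min-plus product entry-by-entry:
  C[0][0] = min over k of (A[0][0] + B[0][0] = -2 + -5 = -7, A[0][1] + B[1][0] = -1 + -1 = -2) = -7 (attained at k = 0)
  C[0][1] = min over k of (A[0][0] + B[0][1] = -2 + -3 = -5, A[0][1] + B[1][1] = -1 + 10 = 9) = -5 (attained at k = 0)
  C[1][0] = min over k of (A[1][0] + B[0][0] = 9 + -5 = 4, A[1][1] + B[1][0] = 10 + -1 = 9) = 4 (attained at k = 0)
  C[1][1] = min over k of (A[1][0] + B[0][1] = 9 + -3 = 6, A[1][1] + B[1][1] = 10 + 10 = 20) = 6 (attained at k = 0)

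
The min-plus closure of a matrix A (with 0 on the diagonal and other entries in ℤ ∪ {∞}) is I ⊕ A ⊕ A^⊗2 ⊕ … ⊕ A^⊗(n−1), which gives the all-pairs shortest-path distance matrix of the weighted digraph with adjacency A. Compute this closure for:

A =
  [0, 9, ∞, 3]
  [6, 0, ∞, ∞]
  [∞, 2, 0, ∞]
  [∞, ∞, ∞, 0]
Closure =
  [0, 9, ∞, 3]
  [6, 0, ∞, 9]
  [8, 2, 0, 11]
  [∞, ∞, ∞, 0]

This is the Floyd-Warshall all-pairs shortest-path computation. For each intermediate vertex k = 0, 1, …, 3, update dist[i][j] ← min(dist[i][j], dist[i][k] + dist[k][j]). The final matrix gives, for each (i, j), the minimum total weight of any directed path from i to j (possibly empty when i = j).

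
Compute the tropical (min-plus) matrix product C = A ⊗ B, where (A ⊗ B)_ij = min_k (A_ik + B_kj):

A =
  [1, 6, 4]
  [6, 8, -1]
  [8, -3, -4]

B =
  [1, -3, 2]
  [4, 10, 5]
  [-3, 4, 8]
A ⊗ B =
  [1, -2, 3]
  [-4, 3, 7]
  [-7, 0, 2]

Apply the min-plus product entry-by-entry:
  C[0][0] = min over k of (A[0][0] + B[0][0] = 1 + 1 = 2, A[0][1] + B[1][0] = 6 + 4 = 10, A[0][2] + B[2][0] = 4 + -3 = 1) = 1 (attained at k = 2)
  C[0][1] = min over k of (A[0][0] + B[0][1] = 1 + -3 = -2, A[0][1] + B[1][1] = 6 + 10 = 16, A[0][2] + B[2][1] = 4 + 4 = 8) = -2 (attained at k = 0)
  C[0][2] = min over k of (A[0][0] + B[0][2] = 1 + 2 = 3, A[0][1] + B[1][2] = 6 + 5 = 11, A[0][2] + B[2][2] = 4 + 8 = 12) = 3 (attained at k = 0)
  C[1][0] = min over k of (A[1][0] + B[0][0] = 6 + 1 = 7, A[1][1] + B[1][0] = 8 + 4 = 12, A[1][2] + B[2][0] = -1 + -3 = -4) = -4 (attained at k = 2)
  C[1][1] = min over k of (A[1][0] + B[0][1] = 6 + -3 = 3, A[1][1] + B[1][1] = 8 + 10 = 18, A[1][2] + B[2][1] = -1 + 4 = 3) = 3 (attained at k = 0)
  C[1][2] = min over k of (A[1][0] + B[0][2] = 6 + 2 = 8, A[1][1] + B[1][2] = 8 + 5 = 13, A[1][2] + B[2][2] = -1 + 8 = 7) = 7 (attained at k = 2)
  C[2][0] = min over k of (A[2][0] + B[0][0] = 8 + 1 = 9, A[2][1] + B[1][0] = -3 + 4 = 1, A[2][2] + B[2][0] = -4 + -3 = -7) = -7 (attained at k = 2)
  C[2][1] = min over k of (A[2][0] + B[0][1] = 8 + -3 = 5, A[2][1] + B[1][1] = -3 + 10 = 7, A[2][2] + B[2][1] = -4 + 4 = 0) = 0 (attained at k = 2)
  C[2][2] = min over k of (A[2][0] + B[0][2] = 8 + 2 = 10, A[2][1] + B[1][2] = -3 + 5 = 2, A[2][2] + B[2][2] = -4 + 8 = 4) = 2 (attained at k = 1)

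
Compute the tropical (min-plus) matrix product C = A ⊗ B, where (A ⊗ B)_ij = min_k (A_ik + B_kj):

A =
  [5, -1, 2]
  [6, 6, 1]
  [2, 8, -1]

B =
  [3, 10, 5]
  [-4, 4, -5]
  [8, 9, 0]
A ⊗ B =
  [-5, 3, -6]
  [2, 10, 1]
  [4, 8, -1]

Apply the min-plus product entry-by-entry:
  C[0][0] = min over k of (A[0][0] + B[0][0] = 5 + 3 = 8, A[0][1] + B[1][0] = -1 + -4 = -5, A[0][2] + B[2][0] = 2 + 8 = 10) = -5 (attained at k = 1)
  C[0][1] = min over k of (A[0][0] + B[0][1] = 5 + 10 = 15, A[0][1] + B[1][1] = -1 + 4 = 3, A[0][2] + B[2][1] = 2 + 9 = 11) = 3 (attained at k = 1)
  C[0][2] = min over k of (A[0][0] + B[0][2] = 5 + 5 = 10, A[0][1] + B[1][2] = -1 + -5 = -6, A[0][2] + B[2][2] = 2 + 0 = 2) = -6 (attained at k = 1)
  C[1][0] = min over k of (A[1][0] + B[0][0] = 6 + 3 = 9, A[1][1] + B[1][0] = 6 + -4 = 2, A[1][2] + B[2][0] = 1 + 8 = 9) = 2 (attained at k = 1)
  C[1][1] = min over k of (A[1][0] + B[0][1] = 6 + 10 = 16, A[1][1] + B[1][1] = 6 + 4 = 10, A[1][2] + B[2][1] = 1 + 9 = 10) = 10 (attained at k = 1)
  C[1][2] = min over k of (A[1][0] + B[0][2] = 6 + 5 = 11, A[1][1] + B[1][2] = 6 + -5 = 1, A[1][2] + B[2][2] = 1 + 0 = 1) = 1 (attained at k = 1)
  C[2][0] = min over k of (A[2][0] + B[0][0] = 2 + 3 = 5, A[2][1] + B[1][0] = 8 + -4 = 4, A[2][2] + B[2][0] = -1 + 8 = 7) = 4 (attained at k = 1)
  C[2][1] = min over k of (A[2][0] + B[0][1] = 2 + 10 = 12, A[2][1] + B[1][1] = 8 + 4 = 12, A[2][2] + B[2][1] = -1 + 9 = 8) = 8 (attained at k = 2)
  C[2][2] = min over k of (A[2][0] + B[0][2] = 2 + 5 = 7, A[2][1] + B[1][2] = 8 + -5 = 3, A[2][2] + B[2][2] = -1 + 0 = -1) = -1 (attained at k = 2)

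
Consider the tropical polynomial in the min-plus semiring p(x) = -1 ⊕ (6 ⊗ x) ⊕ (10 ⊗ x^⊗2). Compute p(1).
p(1) = -1

A tropical monomial a ⊗ x^⊗i evaluates to a + i · x. Evaluating each term at x = 1:
  Term 0 contributes -1 + 0 · 1 = -1
  Term 1 contributes 6 + 1 · 1 = 7
  Term 2 contributes 10 + 2 · 1 = 12
p(1) = ⊕ of these = min[-1, 7, 12] = -1.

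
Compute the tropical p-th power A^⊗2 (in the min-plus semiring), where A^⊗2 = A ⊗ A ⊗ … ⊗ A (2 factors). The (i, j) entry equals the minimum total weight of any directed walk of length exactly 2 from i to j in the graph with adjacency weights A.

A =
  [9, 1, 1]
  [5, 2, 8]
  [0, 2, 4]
A^⊗2 =
  [1, 3, 5]
  [7, 4, 6]
  [4, 1, 1]

Each entry (A^⊗2)_ij equals the minimum over all length-2 walks i = v_0 → v_1 → … → v_2 = j of Σ_t A[v_t][v_{t+1}]. For example, for (i, j) = (0, 2) we minimise over 3 possible intermediate vertex sequences; the minimum is 5, attained along the walk 0 → 2 → 2.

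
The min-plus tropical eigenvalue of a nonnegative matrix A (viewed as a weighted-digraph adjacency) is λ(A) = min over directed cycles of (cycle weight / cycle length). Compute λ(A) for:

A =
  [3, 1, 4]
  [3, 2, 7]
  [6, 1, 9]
λ(A) = 2

Enumerate directed cycles and compute their means (weight / length). Sample:
  cycle 0 → 0: weight = 3, length = 1, mean = 3/1 ≈ 3.000
  cycle 1 → 1: weight = 2, length = 1, mean = 2/1 ≈ 2.000
  cycle 2 → 2: weight = 9, length = 1, mean = 9/1 ≈ 9.000
  cycle 0 → 1 → 0: weight = 4, length = 2, mean = 4/2 ≈ 2.000
  cycle 0 → 2 → 0: weight = 10, length = 2, mean = 10/2 ≈ 5.000
  cycle 1 → 0 → 1: weight = 4, length = 2, mean = 4/2 ≈ 2.000
Minimum mean = 2.000, attained e.g. along the cycle 1 → 1 with weight 2 and length 1. So λ(A) = 2/1 = 2.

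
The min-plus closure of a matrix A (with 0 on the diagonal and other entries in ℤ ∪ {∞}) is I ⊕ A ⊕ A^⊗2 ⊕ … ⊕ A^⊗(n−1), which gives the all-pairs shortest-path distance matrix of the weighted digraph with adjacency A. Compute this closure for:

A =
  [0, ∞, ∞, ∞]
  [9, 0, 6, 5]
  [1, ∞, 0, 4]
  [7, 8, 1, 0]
Closure =
  [0, ∞, ∞, ∞]
  [7, 0, 6, 5]
  [1, 12, 0, 4]
  [2, 8, 1, 0]

This is the Floyd-Warshall all-pairs shortest-path computation. For each intermediate vertex k = 0, 1, …, 3, update dist[i][j] ← min(dist[i][j], dist[i][k] + dist[k][j]). The final matrix gives, for each (i, j), the minimum total weight of any directed path from i to j (possibly empty when i = j).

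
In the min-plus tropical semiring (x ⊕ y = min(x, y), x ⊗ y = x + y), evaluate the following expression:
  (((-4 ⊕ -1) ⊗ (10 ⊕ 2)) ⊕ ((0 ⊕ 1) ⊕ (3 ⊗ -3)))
(((-4 ⊕ -1) ⊗ (10 ⊕ 2)) ⊕ ((0 ⊕ 1) ⊕ (3 ⊗ -3))) = -2

Expand innermost to outermost. Recall ⊕ takes the minimum of its arguments and ⊗ takes their sum. Working out the expression (((-4 ⊕ -1) ⊗ (10 ⊕ 2)) ⊕ ((0 ⊕ 1) ⊕ (3 ⊗ -3))) gives -2.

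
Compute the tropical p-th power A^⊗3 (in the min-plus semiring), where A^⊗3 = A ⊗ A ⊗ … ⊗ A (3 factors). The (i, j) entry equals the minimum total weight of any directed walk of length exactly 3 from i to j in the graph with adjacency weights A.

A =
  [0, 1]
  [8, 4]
A^⊗3 =
  [0, 1]
  [8, 9]

Each entry (A^⊗3)_ij equals the minimum over all length-3 walks i = v_0 → v_1 → … → v_3 = j of Σ_t A[v_t][v_{t+1}]. For example, for (i, j) = (0, 1) we minimise over 4 possible intermediate vertex sequences; the minimum is 1, attained along the walk 0 → 0 → 0 → 1.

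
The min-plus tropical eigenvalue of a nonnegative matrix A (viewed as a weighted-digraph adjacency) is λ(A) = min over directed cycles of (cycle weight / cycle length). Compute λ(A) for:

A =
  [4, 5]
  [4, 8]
λ(A) = 4

Enumerate directed cycles and compute their means (weight / length). Sample:
  cycle 0 → 0: weight = 4, length = 1, mean = 4/1 ≈ 4.000
  cycle 1 → 1: weight = 8, length = 1, mean = 8/1 ≈ 8.000
  cycle 0 → 1 → 0: weight = 9, length = 2, mean = 9/2 ≈ 4.500
  cycle 1 → 0 → 1: weight = 9, length = 2, mean = 9/2 ≈ 4.500
Minimum mean = 4.000, attained e.g. along the cycle 0 → 0 with weight 4 and length 1. So λ(A) = 4/1 = 4.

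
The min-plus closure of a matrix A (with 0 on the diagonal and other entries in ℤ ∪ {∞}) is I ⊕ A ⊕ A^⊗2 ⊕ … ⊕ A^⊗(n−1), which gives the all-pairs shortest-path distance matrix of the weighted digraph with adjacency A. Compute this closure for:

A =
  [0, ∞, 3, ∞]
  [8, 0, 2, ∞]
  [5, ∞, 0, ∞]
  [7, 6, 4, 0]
Closure =
  [0, ∞, 3, ∞]
  [7, 0, 2, ∞]
  [5, ∞, 0, ∞]
  [7, 6, 4, 0]

This is the Floyd-Warshall all-pairs shortest-path computation. For each intermediate vertex k = 0, 1, …, 3, update dist[i][j] ← min(dist[i][j], dist[i][k] + dist[k][j]). The final matrix gives, for each (i, j), the minimum total weight of any directed path from i to j (possibly empty when i = j).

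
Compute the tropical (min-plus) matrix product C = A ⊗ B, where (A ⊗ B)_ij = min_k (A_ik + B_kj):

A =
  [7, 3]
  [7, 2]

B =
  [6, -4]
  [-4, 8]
A ⊗ B =
  [-1, 3]
  [-2, 3]

Apply the min-plus product entry-by-entry:
  C[0][0] = min over k of (A[0][0] + B[0][0] = 7 + 6 = 13, A[0][1] + B[1][0] = 3 + -4 = -1) = -1 (attained at k = 1)
  C[0][1] = min over k of (A[0][0] + B[0][1] = 7 + -4 = 3, A[0][1] + B[1][1] = 3 + 8 = 11) = 3 (attained at k = 0)
  C[1][0] = min over k of (A[1][0] + B[0][0] = 7 + 6 = 13, A[1][1] + B[1][0] = 2 + -4 = -2) = -2 (attained at k = 1)
  C[1][1] = min over k of (A[1][0] + B[0][1] = 7 + -4 = 3, A[1][1] + B[1][1] = 2 + 8 = 10) = 3 (attained at k = 0)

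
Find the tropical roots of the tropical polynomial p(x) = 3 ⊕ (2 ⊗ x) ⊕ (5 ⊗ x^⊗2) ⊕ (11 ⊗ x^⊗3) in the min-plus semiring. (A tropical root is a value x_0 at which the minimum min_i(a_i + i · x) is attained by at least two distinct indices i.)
Roots: {-6, -3, 1}

Each tropical root is a break point of the lower envelope of the lines y = a_i + i · x (there are 4 lines, with slopes 0, 1, ..., 3). Only the lines that attain the minimum somewhere contribute to roots; other lines are dominated. Here the surviving (envelope) indices are i = 3, i = 2, i = 1, i = 0.
Intersections between consecutive envelope lines give the roots: for adjacent envelope indices i < j the intersection is x = (a_i − a_j) / (j − i). Reading off the sorted break points: {-6, -3, 1}.
Verification: at each break x_0, at least two indices attain the minimum of min_i(a_i + i · x_0).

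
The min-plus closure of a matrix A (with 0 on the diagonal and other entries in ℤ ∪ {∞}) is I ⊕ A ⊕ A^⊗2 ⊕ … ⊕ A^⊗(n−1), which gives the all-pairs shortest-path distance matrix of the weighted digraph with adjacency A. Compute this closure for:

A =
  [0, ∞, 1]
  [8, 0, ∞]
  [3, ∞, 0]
Closure =
  [0, ∞, 1]
  [8, 0, 9]
  [3, ∞, 0]

This is the Floyd-Warshall all-pairs shortest-path computation. For each intermediate vertex k = 0, 1, …, 2, update dist[i][j] ← min(dist[i][j], dist[i][k] + dist[k][j]). The final matrix gives, for each (i, j), the minimum total weight of any directed path from i to j (possibly empty when i = j).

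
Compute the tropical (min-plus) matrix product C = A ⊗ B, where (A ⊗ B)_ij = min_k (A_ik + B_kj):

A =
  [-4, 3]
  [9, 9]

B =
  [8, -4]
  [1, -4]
A ⊗ B =
  [4, -8]
  [10, 5]

Apply the min-plus product entry-by-entry:
  C[0][0] = min over k of (A[0][0] + B[0][0] = -4 + 8 = 4, A[0][1] + B[1][0] = 3 + 1 = 4) = 4 (attained at k = 0)
  C[0][1] = min over k of (A[0][0] + B[0][1] = -4 + -4 = -8, A[0][1] + B[1][1] = 3 + -4 = -1) = -8 (attained at k = 0)
  C[1][0] = min over k of (A[1][0] + B[0][0] = 9 + 8 = 17, A[1][1] + B[1][0] = 9 + 1 = 10) = 10 (attained at k = 1)
  C[1][1] = min over k of (A[1][0] + B[0][1] = 9 + -4 = 5, A[1][1] + B[1][1] = 9 + -4 = 5) = 5 (attained at k = 0)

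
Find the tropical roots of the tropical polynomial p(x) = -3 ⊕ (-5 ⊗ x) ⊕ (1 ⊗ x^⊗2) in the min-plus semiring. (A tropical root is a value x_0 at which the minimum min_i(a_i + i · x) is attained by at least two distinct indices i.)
Roots: {-6, 2}

Each tropical root is a break point of the lower envelope of the lines y = a_i + i · x (there are 3 lines, with slopes 0, 1, ..., 2). Only the lines that attain the minimum somewhere contribute to roots; other lines are dominated. Here the surviving (envelope) indices are i = 2, i = 1, i = 0.
Intersections between consecutive envelope lines give the roots: for adjacent envelope indices i < j the intersection is x = (a_i − a_j) / (j − i). Reading off the sorted break points: {-6, 2}.
Verification: at each break x_0, at least two indices attain the minimum of min_i(a_i + i · x_0).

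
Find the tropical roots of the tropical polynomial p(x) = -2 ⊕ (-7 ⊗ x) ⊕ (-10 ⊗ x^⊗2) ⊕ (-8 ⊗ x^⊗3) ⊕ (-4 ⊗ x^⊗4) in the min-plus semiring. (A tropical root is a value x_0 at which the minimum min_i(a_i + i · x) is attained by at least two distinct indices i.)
Roots: {-4, -2, 3, 5}

Each tropical root is a break point of the lower envelope of the lines y = a_i + i · x (there are 5 lines, with slopes 0, 1, ..., 4). Only the lines that attain the minimum somewhere contribute to roots; other lines are dominated. Here the surviving (envelope) indices are i = 4, i = 3, i = 2, i = 1, i = 0.
Intersections between consecutive envelope lines give the roots: for adjacent envelope indices i < j the intersection is x = (a_i − a_j) / (j − i). Reading off the sorted break points: {-4, -2, 3, 5}.
Verification: at each break x_0, at least two indices attain the minimum of min_i(a_i + i · x_0).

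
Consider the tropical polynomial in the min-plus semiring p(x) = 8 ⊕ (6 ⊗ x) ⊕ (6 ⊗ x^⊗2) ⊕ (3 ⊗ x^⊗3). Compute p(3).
p(3) = 8

A tropical monomial a ⊗ x^⊗i evaluates to a + i · x. Evaluating each term at x = 3:
  Term 0 contributes 8 + 0 · 3 = 8
  Term 1 contributes 6 + 1 · 3 = 9
  Term 2 contributes 6 + 2 · 3 = 12
  Term 3 contributes 3 + 3 · 3 = 12
p(3) = ⊕ of these = min[8, 9, 12, 12] = 8.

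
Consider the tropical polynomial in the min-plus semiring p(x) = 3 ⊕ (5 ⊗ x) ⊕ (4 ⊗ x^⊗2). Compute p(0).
p(0) = 3

A tropical monomial a ⊗ x^⊗i evaluates to a + i · x. Evaluating each term at x = 0:
  Term 0 contributes 3 + 0 · 0 = 3
  Term 1 contributes 5 + 1 · 0 = 5
  Term 2 contributes 4 + 2 · 0 = 4
p(0) = ⊕ of these = min[3, 5, 4] = 3.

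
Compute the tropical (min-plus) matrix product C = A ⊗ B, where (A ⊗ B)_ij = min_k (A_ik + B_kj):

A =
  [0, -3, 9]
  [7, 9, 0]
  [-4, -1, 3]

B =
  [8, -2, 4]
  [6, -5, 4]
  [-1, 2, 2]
A ⊗ B =
  [3, -8, 1]
  [-1, 2, 2]
  [2, -6, 0]

Apply the min-plus product entry-by-entry:
  C[0][0] = min over k of (A[0][0] + B[0][0] = 0 + 8 = 8, A[0][1] + B[1][0] = -3 + 6 = 3, A[0][2] + B[2][0] = 9 + -1 = 8) = 3 (attained at k = 1)
  C[0][1] = min over k of (A[0][0] + B[0][1] = 0 + -2 = -2, A[0][1] + B[1][1] = -3 + -5 = -8, A[0][2] + B[2][1] = 9 + 2 = 11) = -8 (attained at k = 1)
  C[0][2] = min over k of (A[0][0] + B[0][2] = 0 + 4 = 4, A[0][1] + B[1][2] = -3 + 4 = 1, A[0][2] + B[2][2] = 9 + 2 = 11) = 1 (attained at k = 1)
  C[1][0] = min over k of (A[1][0] + B[0][0] = 7 + 8 = 15, A[1][1] + B[1][0] = 9 + 6 = 15, A[1][2] + B[2][0] = 0 + -1 = -1) = -1 (attained at k = 2)
  C[1][1] = min over k of (A[1][0] + B[0][1] = 7 + -2 = 5, A[1][1] + B[1][1] = 9 + -5 = 4, A[1][2] + B[2][1] = 0 + 2 = 2) = 2 (attained at k = 2)
  C[1][2] = min over k of (A[1][0] + B[0][2] = 7 + 4 = 11, A[1][1] + B[1][2] = 9 + 4 = 13, A[1][2] + B[2][2] = 0 + 2 = 2) = 2 (attained at k = 2)
  C[2][0] = min over k of (A[2][0] + B[0][0] = -4 + 8 = 4, A[2][1] + B[1][0] = -1 + 6 = 5, A[2][2] + B[2][0] = 3 + -1 = 2) = 2 (attained at k = 2)
  C[2][1] = min over k of (A[2][0] + B[0][1] = -4 + -2 = -6, A[2][1] + B[1][1] = -1 + -5 = -6, A[2][2] + B[2][1] = 3 + 2 = 5) = -6 (attained at k = 0)
  C[2][2] = min over k of (A[2][0] + B[0][2] = -4 + 4 = 0, A[2][1] + B[1][2] = -1 + 4 = 3, A[2][2] + B[2][2] = 3 + 2 = 5) = 0 (attained at k = 0)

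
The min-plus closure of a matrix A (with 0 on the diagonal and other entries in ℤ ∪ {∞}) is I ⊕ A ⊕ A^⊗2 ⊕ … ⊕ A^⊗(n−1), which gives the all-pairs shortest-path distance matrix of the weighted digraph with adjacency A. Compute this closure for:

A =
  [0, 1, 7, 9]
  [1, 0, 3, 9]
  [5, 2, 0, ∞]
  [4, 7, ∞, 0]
Closure =
  [0, 1, 4, 9]
  [1, 0, 3, 9]
  [3, 2, 0, 11]
  [4, 5, 8, 0]

This is the Floyd-Warshall all-pairs shortest-path computation. For each intermediate vertex k = 0, 1, …, 3, update dist[i][j] ← min(dist[i][j], dist[i][k] + dist[k][j]). The final matrix gives, for each (i, j), the minimum total weight of any directed path from i to j (possibly empty when i = j).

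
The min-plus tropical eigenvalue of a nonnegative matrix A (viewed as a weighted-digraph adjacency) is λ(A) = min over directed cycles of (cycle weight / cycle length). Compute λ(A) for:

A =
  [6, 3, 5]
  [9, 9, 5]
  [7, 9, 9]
λ(A) = 5

Enumerate directed cycles and compute their means (weight / length). Sample:
  cycle 0 → 0: weight = 6, length = 1, mean = 6/1 ≈ 6.000
  cycle 1 → 1: weight = 9, length = 1, mean = 9/1 ≈ 9.000
  cycle 2 → 2: weight = 9, length = 1, mean = 9/1 ≈ 9.000
  cycle 0 → 1 → 0: weight = 12, length = 2, mean = 12/2 ≈ 6.000
  cycle 0 → 2 → 0: weight = 12, length = 2, mean = 12/2 ≈ 6.000
  cycle 1 → 0 → 1: weight = 12, length = 2, mean = 12/2 ≈ 6.000
Minimum mean = 5.000, attained e.g. along the cycle 0 → 1 → 2 → 0 with weight 15 and length 3. So λ(A) = 15/3 = 5.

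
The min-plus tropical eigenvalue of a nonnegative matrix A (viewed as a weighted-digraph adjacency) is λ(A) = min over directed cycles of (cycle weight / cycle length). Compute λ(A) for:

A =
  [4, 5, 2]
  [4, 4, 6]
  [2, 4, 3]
λ(A) = 2

Enumerate directed cycles and compute their means (weight / length). Sample:
  cycle 0 → 0: weight = 4, length = 1, mean = 4/1 ≈ 4.000
  cycle 1 → 1: weight = 4, length = 1, mean = 4/1 ≈ 4.000
  cycle 2 → 2: weight = 3, length = 1, mean = 3/1 ≈ 3.000
  cycle 0 → 1 → 0: weight = 9, length = 2, mean = 9/2 ≈ 4.500
  cycle 0 → 2 → 0: weight = 4, length = 2, mean = 4/2 ≈ 2.000
  cycle 1 → 0 → 1: weight = 9, length = 2, mean = 9/2 ≈ 4.500
Minimum mean = 2.000, attained e.g. along the cycle 0 → 2 → 0 with weight 4 and length 2. So λ(A) = 4/2 = 2.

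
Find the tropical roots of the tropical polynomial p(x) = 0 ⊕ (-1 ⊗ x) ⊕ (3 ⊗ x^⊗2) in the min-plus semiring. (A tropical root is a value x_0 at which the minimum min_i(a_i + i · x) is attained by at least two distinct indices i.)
Roots: {-4, 1}

Each tropical root is a break point of the lower envelope of the lines y = a_i + i · x (there are 3 lines, with slopes 0, 1, ..., 2). Only the lines that attain the minimum somewhere contribute to roots; other lines are dominated. Here the surviving (envelope) indices are i = 2, i = 1, i = 0.
Intersections between consecutive envelope lines give the roots: for adjacent envelope indices i < j the intersection is x = (a_i − a_j) / (j − i). Reading off the sorted break points: {-4, 1}.
Verification: at each break x_0, at least two indices attain the minimum of min_i(a_i + i · x_0).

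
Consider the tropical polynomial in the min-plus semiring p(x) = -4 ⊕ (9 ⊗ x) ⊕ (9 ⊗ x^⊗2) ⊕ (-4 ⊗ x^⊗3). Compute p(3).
p(3) = -4

A tropical monomial a ⊗ x^⊗i evaluates to a + i · x. Evaluating each term at x = 3:
  Term 0 contributes -4 + 0 · 3 = -4
  Term 1 contributes 9 + 1 · 3 = 12
  Term 2 contributes 9 + 2 · 3 = 15
  Term 3 contributes -4 + 3 · 3 = 5
p(3) = ⊕ of these = min[-4, 12, 15, 5] = -4.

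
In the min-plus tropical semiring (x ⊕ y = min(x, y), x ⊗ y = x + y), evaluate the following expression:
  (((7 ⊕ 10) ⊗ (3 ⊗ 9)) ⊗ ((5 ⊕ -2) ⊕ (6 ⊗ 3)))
(((7 ⊕ 10) ⊗ (3 ⊗ 9)) ⊗ ((5 ⊕ -2) ⊕ (6 ⊗ 3))) = 17

Expand innermost to outermost. Recall ⊕ takes the minimum of its arguments and ⊗ takes their sum. Working out the expression (((7 ⊕ 10) ⊗ (3 ⊗ 9)) ⊗ ((5 ⊕ -2) ⊕ (6 ⊗ 3))) gives 17.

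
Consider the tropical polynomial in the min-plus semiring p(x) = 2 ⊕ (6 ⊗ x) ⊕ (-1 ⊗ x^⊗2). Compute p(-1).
p(-1) = -3

A tropical monomial a ⊗ x^⊗i evaluates to a + i · x. Evaluating each term at x = -1:
  Term 0 contributes 2 + 0 · -1 = 2
  Term 1 contributes 6 + 1 · -1 = 5
  Term 2 contributes -1 + 2 · -1 = -3
p(-1) = ⊕ of these = min[2, 5, -3] = -3.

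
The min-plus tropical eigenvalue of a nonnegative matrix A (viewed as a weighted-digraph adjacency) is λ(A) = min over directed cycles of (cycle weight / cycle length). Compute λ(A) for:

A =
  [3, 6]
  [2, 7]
λ(A) = 3

Enumerate directed cycles and compute their means (weight / length). Sample:
  cycle 0 → 0: weight = 3, length = 1, mean = 3/1 ≈ 3.000
  cycle 1 → 1: weight = 7, length = 1, mean = 7/1 ≈ 7.000
  cycle 0 → 1 → 0: weight = 8, length = 2, mean = 8/2 ≈ 4.000
  cycle 1 → 0 → 1: weight = 8, length = 2, mean = 8/2 ≈ 4.000
Minimum mean = 3.000, attained e.g. along the cycle 0 → 0 with weight 3 and length 1. So λ(A) = 3/1 = 3.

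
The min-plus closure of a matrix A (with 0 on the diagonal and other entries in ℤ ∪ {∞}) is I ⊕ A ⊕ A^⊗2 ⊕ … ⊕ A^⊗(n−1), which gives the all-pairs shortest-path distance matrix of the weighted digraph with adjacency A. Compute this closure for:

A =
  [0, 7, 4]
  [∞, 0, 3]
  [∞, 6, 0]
Closure =
  [0, 7, 4]
  [∞, 0, 3]
  [∞, 6, 0]

This is the Floyd-Warshall all-pairs shortest-path computation. For each intermediate vertex k = 0, 1, …, 2, update dist[i][j] ← min(dist[i][j], dist[i][k] + dist[k][j]). The final matrix gives, for each (i, j), the minimum total weight of any directed path from i to j (possibly empty when i = j).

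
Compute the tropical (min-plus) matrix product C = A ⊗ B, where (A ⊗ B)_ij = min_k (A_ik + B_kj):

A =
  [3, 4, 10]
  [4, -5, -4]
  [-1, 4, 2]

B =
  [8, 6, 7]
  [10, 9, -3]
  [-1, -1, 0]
A ⊗ B =
  [9, 9, 1]
  [-5, -5, -8]
  [1, 1, 1]

Apply the min-plus product entry-by-entry:
  C[0][0] = min over k of (A[0][0] + B[0][0] = 3 + 8 = 11, A[0][1] + B[1][0] = 4 + 10 = 14, A[0][2] + B[2][0] = 10 + -1 = 9) = 9 (attained at k = 2)
  C[0][1] = min over k of (A[0][0] + B[0][1] = 3 + 6 = 9, A[0][1] + B[1][1] = 4 + 9 = 13, A[0][2] + B[2][1] = 10 + -1 = 9) = 9 (attained at k = 0)
  C[0][2] = min over k of (A[0][0] + B[0][2] = 3 + 7 = 10, A[0][1] + B[1][2] = 4 + -3 = 1, A[0][2] + B[2][2] = 10 + 0 = 10) = 1 (attained at k = 1)
  C[1][0] = min over k of (A[1][0] + B[0][0] = 4 + 8 = 12, A[1][1] + B[1][0] = -5 + 10 = 5, A[1][2] + B[2][0] = -4 + -1 = -5) = -5 (attained at k = 2)
  C[1][1] = min over k of (A[1][0] + B[0][1] = 4 + 6 = 10, A[1][1] + B[1][1] = -5 + 9 = 4, A[1][2] + B[2][1] = -4 + -1 = -5) = -5 (attained at k = 2)
  C[1][2] = min over k of (A[1][0] + B[0][2] = 4 + 7 = 11, A[1][1] + B[1][2] = -5 + -3 = -8, A[1][2] + B[2][2] = -4 + 0 = -4) = -8 (attained at k = 1)
  C[2][0] = min over k of (A[2][0] + B[0][0] = -1 + 8 = 7, A[2][1] + B[1][0] = 4 + 10 = 14, A[2][2] + B[2][0] = 2 + -1 = 1) = 1 (attained at k = 2)
  C[2][1] = min over k of (A[2][0] + B[0][1] = -1 + 6 = 5, A[2][1] + B[1][1] = 4 + 9 = 13, A[2][2] + B[2][1] = 2 + -1 = 1) = 1 (attained at k = 2)
  C[2][2] = min over k of (A[2][0] + B[0][2] = -1 + 7 = 6, A[2][1] + B[1][2] = 4 + -3 = 1, A[2][2] + B[2][2] = 2 + 0 = 2) = 1 (attained at k = 1)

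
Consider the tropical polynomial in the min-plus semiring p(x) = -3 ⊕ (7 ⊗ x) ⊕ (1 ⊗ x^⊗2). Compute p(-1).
p(-1) = -3

A tropical monomial a ⊗ x^⊗i evaluates to a + i · x. Evaluating each term at x = -1:
  Term 0 contributes -3 + 0 · -1 = -3
  Term 1 contributes 7 + 1 · -1 = 6
  Term 2 contributes 1 + 2 · -1 = -1
p(-1) = ⊕ of these = min[-3, 6, -1] = -3.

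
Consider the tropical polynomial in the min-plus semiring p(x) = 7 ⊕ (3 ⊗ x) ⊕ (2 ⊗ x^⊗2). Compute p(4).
p(4) = 7

A tropical monomial a ⊗ x^⊗i evaluates to a + i · x. Evaluating each term at x = 4:
  Term 0 contributes 7 + 0 · 4 = 7
  Term 1 contributes 3 + 1 · 4 = 7
  Term 2 contributes 2 + 2 · 4 = 10
p(4) = ⊕ of these = min[7, 7, 10] = 7.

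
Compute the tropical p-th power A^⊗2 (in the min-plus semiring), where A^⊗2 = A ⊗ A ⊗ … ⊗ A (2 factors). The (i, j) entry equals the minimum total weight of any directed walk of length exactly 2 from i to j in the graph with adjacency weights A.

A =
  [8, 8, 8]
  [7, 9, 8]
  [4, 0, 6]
A^⊗2 =
  [12, 8, 14]
  [12, 8, 14]
  [7, 6, 8]

Each entry (A^⊗2)_ij equals the minimum over all length-2 walks i = v_0 → v_1 → … → v_2 = j of Σ_t A[v_t][v_{t+1}]. For example, for (i, j) = (0, 2) we minimise over 3 possible intermediate vertex sequences; the minimum is 14, attained along the walk 0 → 2 → 2.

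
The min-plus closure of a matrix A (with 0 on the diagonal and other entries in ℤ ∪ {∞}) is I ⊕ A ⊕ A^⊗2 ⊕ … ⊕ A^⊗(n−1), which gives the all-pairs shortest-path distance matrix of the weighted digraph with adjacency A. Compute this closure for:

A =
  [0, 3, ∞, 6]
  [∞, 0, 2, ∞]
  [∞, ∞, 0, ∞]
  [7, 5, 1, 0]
Closure =
  [0, 3, 5, 6]
  [∞, 0, 2, ∞]
  [∞, ∞, 0, ∞]
  [7, 5, 1, 0]

This is the Floyd-Warshall all-pairs shortest-path computation. For each intermediate vertex k = 0, 1, …, 3, update dist[i][j] ← min(dist[i][j], dist[i][k] + dist[k][j]). The final matrix gives, for each (i, j), the minimum total weight of any directed path from i to j (possibly empty when i = j).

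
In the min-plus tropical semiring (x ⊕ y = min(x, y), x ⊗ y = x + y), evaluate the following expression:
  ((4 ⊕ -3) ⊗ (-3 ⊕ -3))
((4 ⊕ -3) ⊗ (-3 ⊕ -3)) = -6

Expand innermost to outermost. Recall ⊕ takes the minimum of its arguments and ⊗ takes their sum. Working out the expression ((4 ⊕ -3) ⊗ (-3 ⊕ -3)) gives -6.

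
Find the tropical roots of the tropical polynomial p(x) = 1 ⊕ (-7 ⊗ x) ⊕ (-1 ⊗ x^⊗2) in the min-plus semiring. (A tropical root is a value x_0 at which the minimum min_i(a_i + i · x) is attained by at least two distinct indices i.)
Roots: {-6, 8}

Each tropical root is a break point of the lower envelope of the lines y = a_i + i · x (there are 3 lines, with slopes 0, 1, ..., 2). Only the lines that attain the minimum somewhere contribute to roots; other lines are dominated. Here the surviving (envelope) indices are i = 2, i = 1, i = 0.
Intersections between consecutive envelope lines give the roots: for adjacent envelope indices i < j the intersection is x = (a_i − a_j) / (j − i). Reading off the sorted break points: {-6, 8}.
Verification: at each break x_0, at least two indices attain the minimum of min_i(a_i + i · x_0).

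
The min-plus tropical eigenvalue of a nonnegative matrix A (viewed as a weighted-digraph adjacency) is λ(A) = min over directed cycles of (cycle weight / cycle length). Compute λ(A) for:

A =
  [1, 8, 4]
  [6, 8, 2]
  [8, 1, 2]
λ(A) = 1

Enumerate directed cycles and compute their means (weight / length). Sample:
  cycle 0 → 0: weight = 1, length = 1, mean = 1/1 ≈ 1.000
  cycle 1 → 1: weight = 8, length = 1, mean = 8/1 ≈ 8.000
  cycle 2 → 2: weight = 2, length = 1, mean = 2/1 ≈ 2.000
  cycle 0 → 1 → 0: weight = 14, length = 2, mean = 14/2 ≈ 7.000
  cycle 0 → 2 → 0: weight = 12, length = 2, mean = 12/2 ≈ 6.000
  cycle 1 → 0 → 1: weight = 14, length = 2, mean = 14/2 ≈ 7.000
Minimum mean = 1.000, attained e.g. along the cycle 0 → 0 with weight 1 and length 1. So λ(A) = 1/1 = 1.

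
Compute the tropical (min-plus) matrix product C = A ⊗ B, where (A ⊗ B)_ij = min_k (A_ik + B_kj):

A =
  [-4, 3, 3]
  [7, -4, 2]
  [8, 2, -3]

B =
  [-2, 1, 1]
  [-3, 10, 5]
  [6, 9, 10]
A ⊗ B =
  [-6, -3, -3]
  [-7, 6, 1]
  [-1, 6, 7]

Apply the min-plus product entry-by-entry:
  C[0][0] = min over k of (A[0][0] + B[0][0] = -4 + -2 = -6, A[0][1] + B[1][0] = 3 + -3 = 0, A[0][2] + B[2][0] = 3 + 6 = 9) = -6 (attained at k = 0)
  C[0][1] = min over k of (A[0][0] + B[0][1] = -4 + 1 = -3, A[0][1] + B[1][1] = 3 + 10 = 13, A[0][2] + B[2][1] = 3 + 9 = 12) = -3 (attained at k = 0)
  C[0][2] = min over k of (A[0][0] + B[0][2] = -4 + 1 = -3, A[0][1] + B[1][2] = 3 + 5 = 8, A[0][2] + B[2][2] = 3 + 10 = 13) = -3 (attained at k = 0)
  C[1][0] = min over k of (A[1][0] + B[0][0] = 7 + -2 = 5, A[1][1] + B[1][0] = -4 + -3 = -7, A[1][2] + B[2][0] = 2 + 6 = 8) = -7 (attained at k = 1)
  C[1][1] = min over k of (A[1][0] + B[0][1] = 7 + 1 = 8, A[1][1] + B[1][1] = -4 + 10 = 6, A[1][2] + B[2][1] = 2 + 9 = 11) = 6 (attained at k = 1)
  C[1][2] = min over k of (A[1][0] + B[0][2] = 7 + 1 = 8, A[1][1] + B[1][2] = -4 + 5 = 1, A[1][2] + B[2][2] = 2 + 10 = 12) = 1 (attained at k = 1)
  C[2][0] = min over k of (A[2][0] + B[0][0] = 8 + -2 = 6, A[2][1] + B[1][0] = 2 + -3 = -1, A[2][2] + B[2][0] = -3 + 6 = 3) = -1 (attained at k = 1)
  C[2][1] = min over k of (A[2][0] + B[0][1] = 8 + 1 = 9, A[2][1] + B[1][1] = 2 + 10 = 12, A[2][2] + B[2][1] = -3 + 9 = 6) = 6 (attained at k = 2)
  C[2][2] = min over k of (A[2][0] + B[0][2] = 8 + 1 = 9, A[2][1] + B[1][2] = 2 + 5 = 7, A[2][2] + B[2][2] = -3 + 10 = 7) = 7 (attained at k = 1)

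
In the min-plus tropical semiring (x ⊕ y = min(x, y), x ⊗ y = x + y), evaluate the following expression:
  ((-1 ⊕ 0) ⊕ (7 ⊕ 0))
((-1 ⊕ 0) ⊕ (7 ⊕ 0)) = -1

Expand innermost to outermost. Recall ⊕ takes the minimum of its arguments and ⊗ takes their sum. Working out the expression ((-1 ⊕ 0) ⊕ (7 ⊕ 0)) gives -1.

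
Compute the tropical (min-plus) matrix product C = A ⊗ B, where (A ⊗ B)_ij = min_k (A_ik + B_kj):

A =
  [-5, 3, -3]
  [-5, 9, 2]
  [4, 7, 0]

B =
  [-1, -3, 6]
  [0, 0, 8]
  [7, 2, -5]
A ⊗ B =
  [-6, -8, -8]
  [-6, -8, -3]
  [3, 1, -5]

Apply the min-plus product entry-by-entry:
  C[0][0] = min over k of (A[0][0] + B[0][0] = -5 + -1 = -6, A[0][1] + B[1][0] = 3 + 0 = 3, A[0][2] + B[2][0] = -3 + 7 = 4) = -6 (attained at k = 0)
  C[0][1] = min over k of (A[0][0] + B[0][1] = -5 + -3 = -8, A[0][1] + B[1][1] = 3 + 0 = 3, A[0][2] + B[2][1] = -3 + 2 = -1) = -8 (attained at k = 0)
  C[0][2] = min over k of (A[0][0] + B[0][2] = -5 + 6 = 1, A[0][1] + B[1][2] = 3 + 8 = 11, A[0][2] + B[2][2] = -3 + -5 = -8) = -8 (attained at k = 2)
  C[1][0] = min over k of (A[1][0] + B[0][0] = -5 + -1 = -6, A[1][1] + B[1][0] = 9 + 0 = 9, A[1][2] + B[2][0] = 2 + 7 = 9) = -6 (attained at k = 0)
  C[1][1] = min over k of (A[1][0] + B[0][1] = -5 + -3 = -8, A[1][1] + B[1][1] = 9 + 0 = 9, A[1][2] + B[2][1] = 2 + 2 = 4) = -8 (attained at k = 0)
  C[1][2] = min over k of (A[1][0] + B[0][2] = -5 + 6 = 1, A[1][1] + B[1][2] = 9 + 8 = 17, A[1][2] + B[2][2] = 2 + -5 = -3) = -3 (attained at k = 2)
  C[2][0] = min over k of (A[2][0] + B[0][0] = 4 + -1 = 3, A[2][1] + B[1][0] = 7 + 0 = 7, A[2][2] + B[2][0] = 0 + 7 = 7) = 3 (attained at k = 0)
  C[2][1] = min over k of (A[2][0] + B[0][1] = 4 + -3 = 1, A[2][1] + B[1][1] = 7 + 0 = 7, A[2][2] + B[2][1] = 0 + 2 = 2) = 1 (attained at k = 0)
  C[2][2] = min over k of (A[2][0] + B[0][2] = 4 + 6 = 10, A[2][1] + B[1][2] = 7 + 8 = 15, A[2][2] + B[2][2] = 0 + -5 = -5) = -5 (attained at k = 2)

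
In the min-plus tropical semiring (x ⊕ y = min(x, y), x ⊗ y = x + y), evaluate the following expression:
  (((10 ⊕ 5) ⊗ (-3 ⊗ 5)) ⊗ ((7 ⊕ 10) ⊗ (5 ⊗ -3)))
(((10 ⊕ 5) ⊗ (-3 ⊗ 5)) ⊗ ((7 ⊕ 10) ⊗ (5 ⊗ -3))) = 16

Expand innermost to outermost. Recall ⊕ takes the minimum of its arguments and ⊗ takes their sum. Working out the expression (((10 ⊕ 5) ⊗ (-3 ⊗ 5)) ⊗ ((7 ⊕ 10) ⊗ (5 ⊗ -3))) gives 16.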